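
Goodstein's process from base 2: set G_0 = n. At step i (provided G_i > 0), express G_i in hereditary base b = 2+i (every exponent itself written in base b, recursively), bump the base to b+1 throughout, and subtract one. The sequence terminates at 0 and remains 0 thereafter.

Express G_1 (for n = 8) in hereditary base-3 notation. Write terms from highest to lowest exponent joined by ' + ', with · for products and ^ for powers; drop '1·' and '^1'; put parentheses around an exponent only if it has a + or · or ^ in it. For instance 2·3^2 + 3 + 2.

2·3^3 + 2·3^2 + 2·3 + 2

8 —HB2→ 2^(2 + 1) —bump→ 3^(3 + 1) = 81 —(−1)→ 80
80 —HB3→ 2·3^3 + 2·3^2 + 2·3 + 2 —bump→ 2·4^4 + 2·4^2 + 2·4 + 2 = 554 —(−1)→ 553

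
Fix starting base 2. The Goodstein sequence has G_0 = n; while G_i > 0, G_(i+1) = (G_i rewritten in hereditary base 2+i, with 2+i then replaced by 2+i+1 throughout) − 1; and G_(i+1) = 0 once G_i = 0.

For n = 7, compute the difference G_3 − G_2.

[0] 7 ≡ 2^2 + 2 + 1 (base 2). Lift 3: 31. −1: 30.
[1] 30 ≡ 3^3 + 3 (base 3). Lift 4: 260. −1: 259.
[2] 259 ≡ 4^4 + 3 (base 4). Lift 5: 3128. −1: 3127.

2868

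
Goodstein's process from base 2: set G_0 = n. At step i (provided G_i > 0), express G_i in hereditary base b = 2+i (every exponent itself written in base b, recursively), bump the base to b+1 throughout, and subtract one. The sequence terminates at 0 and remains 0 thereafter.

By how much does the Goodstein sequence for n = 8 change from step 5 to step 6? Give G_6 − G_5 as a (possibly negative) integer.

31907376

8 —HB2→ 2^(2 + 1) —bump→ 3^(3 + 1) = 81 —(−1)→ 80
80 —HB3→ 2·3^3 + 2·3^2 + 2·3 + 2 —bump→ 2·4^4 + 2·4^2 + 2·4 + 2 = 554 —(−1)→ 553
553 —HB4→ 2·4^4 + 2·4^2 + 2·4 + 1 —bump→ 2·5^5 + 2·5^2 + 2·5 + 1 = 6311 —(−1)→ 6310
6310 —HB5→ 2·5^5 + 2·5^2 + 2·5 —bump→ 2·6^6 + 2·6^2 + 2·6 = 93396 —(−1)→ 93395
93395 —HB6→ 2·6^6 + 2·6^2 + 6 + 5 —bump→ 2·7^7 + 2·7^2 + 7 + 5 = 1647196 —(−1)→ 1647195
1647195 —HB7→ 2·7^7 + 2·7^2 + 7 + 4 —bump→ 2·8^8 + 2·8^2 + 8 + 4 = 33554572 —(−1)→ 33554571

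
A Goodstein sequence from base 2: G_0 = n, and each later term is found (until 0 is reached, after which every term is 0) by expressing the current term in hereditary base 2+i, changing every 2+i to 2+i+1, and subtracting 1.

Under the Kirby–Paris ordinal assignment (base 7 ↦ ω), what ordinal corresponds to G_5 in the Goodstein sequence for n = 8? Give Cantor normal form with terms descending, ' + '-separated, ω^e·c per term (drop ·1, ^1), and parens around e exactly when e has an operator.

G_0 = 8. HB_2(8) = 2^(2 + 1). Bump = 81. G_1 = 80.
G_1 = 80. HB_3(80) = 2·3^3 + 2·3^2 + 2·3 + 2. Bump = 554. G_2 = 553.
G_2 = 553. HB_4(553) = 2·4^4 + 2·4^2 + 2·4 + 1. Bump = 6311. G_3 = 6310.
G_3 = 6310. HB_5(6310) = 2·5^5 + 2·5^2 + 2·5. Bump = 93396. G_4 = 93395.
G_4 = 93395. HB_6(93395) = 2·6^6 + 2·6^2 + 6 + 5. Bump = 1647196. G_5 = 1647195.
G_5 = 1647195. HB_7(1647195) = 2·7^7 + 2·7^2 + 7 + 4. Bump = 33554572. G_6 = 33554571.

ω^ω·2 + ω^2·2 + ω + 4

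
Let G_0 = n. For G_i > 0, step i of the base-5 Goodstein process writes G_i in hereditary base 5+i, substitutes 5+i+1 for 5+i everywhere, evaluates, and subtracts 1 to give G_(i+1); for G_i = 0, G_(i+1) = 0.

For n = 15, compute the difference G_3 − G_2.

1

base 5: 15 = 3·5; at 6: 3·6 = 18; next = 17
base 6: 17 = 2·6 + 5; at 7: 2·7 + 5 = 19; next = 18
base 7: 18 = 2·7 + 4; at 8: 2·8 + 4 = 20; next = 19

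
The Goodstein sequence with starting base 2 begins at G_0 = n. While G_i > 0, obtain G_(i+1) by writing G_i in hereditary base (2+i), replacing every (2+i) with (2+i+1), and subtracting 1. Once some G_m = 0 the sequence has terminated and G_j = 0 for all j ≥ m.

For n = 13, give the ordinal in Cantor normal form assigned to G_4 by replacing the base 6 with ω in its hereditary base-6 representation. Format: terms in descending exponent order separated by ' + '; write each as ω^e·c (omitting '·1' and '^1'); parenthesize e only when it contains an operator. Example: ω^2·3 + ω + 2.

ω^(ω + 1) + ω^3·3 + ω^2·3 + ω·3 + 1

step 0: 13 = 2^(2 + 1) + 2^2 + 1; sub 3 for 2: 3^(3 + 1) + 3^3 + 1; = 109; G_1 = 109−1 = 108
step 1: 108 = 3^(3 + 1) + 3^3; sub 4 for 3: 4^(4 + 1) + 4^4; = 1280; G_2 = 1280−1 = 1279
step 2: 1279 = 4^(4 + 1) + 3·4^3 + 3·4^2 + 3·4 + 3; sub 5 for 4: 5^(5 + 1) + 3·5^3 + 3·5^2 + 3·5 + 3; = 16093; G_3 = 16093−1 = 16092
step 3: 16092 = 5^(5 + 1) + 3·5^3 + 3·5^2 + 3·5 + 2; sub 6 for 5: 6^(6 + 1) + 3·6^3 + 3·6^2 + 3·6 + 2; = 280712; G_4 = 280712−1 = 280711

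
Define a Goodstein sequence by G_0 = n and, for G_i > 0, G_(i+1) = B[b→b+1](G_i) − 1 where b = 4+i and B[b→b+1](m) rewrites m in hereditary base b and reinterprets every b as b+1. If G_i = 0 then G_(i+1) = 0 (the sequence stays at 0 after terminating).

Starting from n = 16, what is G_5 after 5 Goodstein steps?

36

G_0=16  [base 4] 4^2  →[4↦5]→  5^2 = 25  −1 ⇒ G_1=24
G_1=24  [base 5] 4·5 + 4  →[5↦6]→  4·6 + 4 = 28  −1 ⇒ G_2=27
G_2=27  [base 6] 4·6 + 3  →[6↦7]→  4·7 + 3 = 31  −1 ⇒ G_3=30
G_3=30  [base 7] 4·7 + 2  →[7↦8]→  4·8 + 2 = 34  −1 ⇒ G_4=33
G_4=33  [base 8] 4·8 + 1  →[8↦9]→  4·9 + 1 = 37  −1 ⇒ G_5=36
G_5=36  [base 9] 4·9  →[9↦10]→  4·10 = 40  −1 ⇒ G_6=39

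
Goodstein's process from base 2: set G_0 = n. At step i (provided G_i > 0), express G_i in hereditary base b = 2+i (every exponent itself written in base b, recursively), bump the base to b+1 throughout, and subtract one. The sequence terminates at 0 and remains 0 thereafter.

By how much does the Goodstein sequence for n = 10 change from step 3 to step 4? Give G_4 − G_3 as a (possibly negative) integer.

10 —HB2→ 2^(2 + 1) + 2 —bump→ 3^(3 + 1) + 3 = 84 —(−1)→ 83
83 —HB3→ 3^(3 + 1) + 2 —bump→ 4^(4 + 1) + 2 = 1026 —(−1)→ 1025
1025 —HB4→ 4^(4 + 1) + 1 —bump→ 5^(5 + 1) + 1 = 15626 —(−1)→ 15625
15625 —HB5→ 5^(5 + 1) —bump→ 6^(6 + 1) = 279936 —(−1)→ 279935

264310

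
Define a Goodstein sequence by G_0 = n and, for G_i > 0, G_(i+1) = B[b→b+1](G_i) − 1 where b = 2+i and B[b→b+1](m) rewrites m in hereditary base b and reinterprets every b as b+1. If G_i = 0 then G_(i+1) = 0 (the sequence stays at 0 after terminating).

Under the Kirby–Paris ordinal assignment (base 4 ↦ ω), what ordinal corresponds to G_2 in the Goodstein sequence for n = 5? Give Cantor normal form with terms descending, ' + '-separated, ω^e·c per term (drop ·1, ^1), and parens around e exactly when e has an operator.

step 0: 5 = 2^2 + 1; sub 3 for 2: 3^3 + 1; = 28; G_1 = 28−1 = 27
step 1: 27 = 3^3; sub 4 for 3: 4^4; = 256; G_2 = 256−1 = 255
step 2: 255 = 3·4^3 + 3·4^2 + 3·4 + 3; sub 5 for 4: 3·5^3 + 3·5^2 + 3·5 + 3; = 468; G_3 = 468−1 = 467

ω^3·3 + ω^2·3 + ω·3 + 3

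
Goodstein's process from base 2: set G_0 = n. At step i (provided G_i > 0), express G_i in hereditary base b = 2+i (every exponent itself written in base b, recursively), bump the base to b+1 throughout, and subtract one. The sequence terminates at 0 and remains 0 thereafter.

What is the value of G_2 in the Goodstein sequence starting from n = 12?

1065

G_0 = 12. HB_2(12) = 2^(2 + 1) + 2^2. Bump = 108. G_1 = 107.
G_1 = 107. HB_3(107) = 3^(3 + 1) + 2·3^2 + 2·3 + 2. Bump = 1066. G_2 = 1065.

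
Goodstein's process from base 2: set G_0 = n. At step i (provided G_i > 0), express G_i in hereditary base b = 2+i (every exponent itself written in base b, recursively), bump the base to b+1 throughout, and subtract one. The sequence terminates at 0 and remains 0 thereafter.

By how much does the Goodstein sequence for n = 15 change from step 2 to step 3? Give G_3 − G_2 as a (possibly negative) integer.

G_0 = 15. HB_2(15) = 2^(2 + 1) + 2^2 + 2 + 1. Bump = 112. G_1 = 111.
G_1 = 111. HB_3(111) = 3^(3 + 1) + 3^3 + 3. Bump = 1284. G_2 = 1283.
G_2 = 1283. HB_4(1283) = 4^(4 + 1) + 4^4 + 3. Bump = 18753. G_3 = 18752.

17469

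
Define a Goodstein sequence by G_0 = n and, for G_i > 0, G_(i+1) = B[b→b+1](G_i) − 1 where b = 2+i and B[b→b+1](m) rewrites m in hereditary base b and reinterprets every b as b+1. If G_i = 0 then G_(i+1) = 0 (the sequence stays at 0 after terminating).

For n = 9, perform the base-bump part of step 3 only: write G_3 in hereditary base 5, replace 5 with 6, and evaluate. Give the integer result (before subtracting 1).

i=0: 9 = 2^(2 + 1) + 1 (b=2); 2→3: 3^(3 + 1) + 1 = 82; 82−1 = 81
i=1: 81 = 3^(3 + 1) (b=3); 3→4: 4^(4 + 1) = 1024; 1024−1 = 1023
i=2: 1023 = 3·4^4 + 3·4^3 + 3·4^2 + 3·4 + 3 (b=4); 4→5: 3·5^5 + 3·5^3 + 3·5^2 + 3·5 + 3 = 9843; 9843−1 = 9842
i=3: 9842 = 3·5^5 + 3·5^3 + 3·5^2 + 3·5 + 2 (b=5); 5→6: 3·6^6 + 3·6^3 + 3·6^2 + 3·6 + 2 = 140744; 140744−1 = 140743

140744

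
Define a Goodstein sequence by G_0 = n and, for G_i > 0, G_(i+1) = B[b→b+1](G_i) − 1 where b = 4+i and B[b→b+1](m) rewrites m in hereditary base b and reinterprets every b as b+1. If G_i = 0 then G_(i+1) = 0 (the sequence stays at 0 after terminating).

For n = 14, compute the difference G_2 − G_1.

G_0=14  [base 4] 3·4 + 2  →[4↦5]→  3·5 + 2 = 17  −1 ⇒ G_1=16
G_1=16  [base 5] 3·5 + 1  →[5↦6]→  3·6 + 1 = 19  −1 ⇒ G_2=18

2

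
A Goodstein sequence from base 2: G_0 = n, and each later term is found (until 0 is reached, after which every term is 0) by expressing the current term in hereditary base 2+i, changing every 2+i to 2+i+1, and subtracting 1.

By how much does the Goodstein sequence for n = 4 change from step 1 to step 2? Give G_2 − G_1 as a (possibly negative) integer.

15

4 —HB2→ 2^2 —bump→ 3^3 = 27 —(−1)→ 26
26 —HB3→ 2·3^2 + 2·3 + 2 —bump→ 2·4^2 + 2·4 + 2 = 42 —(−1)→ 41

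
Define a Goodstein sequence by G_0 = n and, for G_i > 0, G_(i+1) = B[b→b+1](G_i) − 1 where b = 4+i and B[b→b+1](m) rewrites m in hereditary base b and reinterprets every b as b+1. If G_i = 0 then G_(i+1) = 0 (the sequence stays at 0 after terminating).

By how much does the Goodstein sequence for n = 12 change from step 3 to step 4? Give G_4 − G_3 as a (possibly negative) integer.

(0) 12|_4 = 3·4 ↦ 3·5|_5 = 15 ⇒ 14
(1) 14|_5 = 2·5 + 4 ↦ 2·6 + 4|_6 = 16 ⇒ 15
(2) 15|_6 = 2·6 + 3 ↦ 2·7 + 3|_7 = 17 ⇒ 16
(3) 16|_7 = 2·7 + 2 ↦ 2·8 + 2|_8 = 18 ⇒ 17

1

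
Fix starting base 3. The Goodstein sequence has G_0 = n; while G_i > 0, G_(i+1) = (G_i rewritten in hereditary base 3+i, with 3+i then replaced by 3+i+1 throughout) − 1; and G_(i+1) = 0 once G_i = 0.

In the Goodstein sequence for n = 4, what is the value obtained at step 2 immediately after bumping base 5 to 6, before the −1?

base 3: 4 = 3 + 1; at 4: 4 + 1 = 5; next = 4
base 4: 4 = 4; at 5: 5 = 5; next = 4

4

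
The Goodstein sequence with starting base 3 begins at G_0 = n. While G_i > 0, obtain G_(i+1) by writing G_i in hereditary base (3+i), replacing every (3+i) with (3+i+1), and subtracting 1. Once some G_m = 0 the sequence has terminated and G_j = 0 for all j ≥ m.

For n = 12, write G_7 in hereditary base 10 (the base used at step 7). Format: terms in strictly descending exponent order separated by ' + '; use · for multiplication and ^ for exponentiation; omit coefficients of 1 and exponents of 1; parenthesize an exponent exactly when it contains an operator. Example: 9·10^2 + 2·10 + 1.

7·10 + 5

G_0 = 12. HB_3(12) = 3^2 + 3. Bump = 20. G_1 = 19.
G_1 = 19. HB_4(19) = 4^2 + 3. Bump = 28. G_2 = 27.
G_2 = 27. HB_5(27) = 5^2 + 2. Bump = 38. G_3 = 37.
G_3 = 37. HB_6(37) = 6^2 + 1. Bump = 50. G_4 = 49.
G_4 = 49. HB_7(49) = 7^2. Bump = 64. G_5 = 63.
G_5 = 63. HB_8(63) = 7·8 + 7. Bump = 70. G_6 = 69.
G_6 = 69. HB_9(69) = 7·9 + 6. Bump = 76. G_7 = 75.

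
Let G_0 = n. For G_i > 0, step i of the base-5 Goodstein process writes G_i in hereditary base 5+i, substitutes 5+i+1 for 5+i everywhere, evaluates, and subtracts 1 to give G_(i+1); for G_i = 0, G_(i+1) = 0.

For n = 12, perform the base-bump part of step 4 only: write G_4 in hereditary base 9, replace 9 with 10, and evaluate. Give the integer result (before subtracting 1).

i=0: 12 = 2·5 + 2 (b=5); 5→6: 2·6 + 2 = 14; 14−1 = 13
i=1: 13 = 2·6 + 1 (b=6); 6→7: 2·7 + 1 = 15; 15−1 = 14
i=2: 14 = 2·7 (b=7); 7→8: 2·8 = 16; 16−1 = 15
i=3: 15 = 8 + 7 (b=8); 8→9: 9 + 7 = 16; 16−1 = 15
i=4: 15 = 9 + 6 (b=9); 9→10: 10 + 6 = 16; 16−1 = 15

16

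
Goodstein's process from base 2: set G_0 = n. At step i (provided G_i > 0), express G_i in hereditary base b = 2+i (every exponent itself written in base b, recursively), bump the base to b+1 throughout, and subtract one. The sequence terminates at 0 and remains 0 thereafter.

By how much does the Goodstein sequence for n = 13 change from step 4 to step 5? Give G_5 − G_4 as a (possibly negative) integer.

base 2: 13 = 2^(2 + 1) + 2^2 + 1; at 3: 3^(3 + 1) + 3^3 + 1 = 109; next = 108
base 3: 108 = 3^(3 + 1) + 3^3; at 4: 4^(4 + 1) + 4^4 = 1280; next = 1279
base 4: 1279 = 4^(4 + 1) + 3·4^3 + 3·4^2 + 3·4 + 3; at 5: 5^(5 + 1) + 3·5^3 + 3·5^2 + 3·5 + 3 = 16093; next = 16092
base 5: 16092 = 5^(5 + 1) + 3·5^3 + 3·5^2 + 3·5 + 2; at 6: 6^(6 + 1) + 3·6^3 + 3·6^2 + 3·6 + 2 = 280712; next = 280711
base 6: 280711 = 6^(6 + 1) + 3·6^3 + 3·6^2 + 3·6 + 1; at 7: 7^(7 + 1) + 3·7^3 + 3·7^2 + 3·7 + 1 = 5765999; next = 5765998

5485287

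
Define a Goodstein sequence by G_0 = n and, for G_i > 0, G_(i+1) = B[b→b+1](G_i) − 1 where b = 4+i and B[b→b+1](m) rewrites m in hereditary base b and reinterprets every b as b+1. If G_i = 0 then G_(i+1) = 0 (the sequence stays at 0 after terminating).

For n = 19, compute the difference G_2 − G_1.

10

i=0: 19 = 4^2 + 3 (b=4); 4→5: 5^2 + 3 = 28; 28−1 = 27
i=1: 27 = 5^2 + 2 (b=5); 5→6: 6^2 + 2 = 38; 38−1 = 37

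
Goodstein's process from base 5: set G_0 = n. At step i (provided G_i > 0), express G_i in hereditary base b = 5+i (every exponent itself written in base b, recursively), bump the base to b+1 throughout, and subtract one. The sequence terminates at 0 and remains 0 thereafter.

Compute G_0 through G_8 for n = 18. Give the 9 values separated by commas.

18, 20, 22, 24, 26, 27, 28, 29, 30

G_0 = 18. HB_5(18) = 3·5 + 3. Bump = 21. G_1 = 20.
G_1 = 20. HB_6(20) = 3·6 + 2. Bump = 23. G_2 = 22.
G_2 = 22. HB_7(22) = 3·7 + 1. Bump = 25. G_3 = 24.
G_3 = 24. HB_8(24) = 3·8. Bump = 27. G_4 = 26.
G_4 = 26. HB_9(26) = 2·9 + 8. Bump = 28. G_5 = 27.
G_5 = 27. HB_10(27) = 2·10 + 7. Bump = 29. G_6 = 28.
G_6 = 28. HB_11(28) = 2·11 + 6. Bump = 30. G_7 = 29.
G_7 = 29. HB_12(29) = 2·12 + 5. Bump = 31. G_8 = 30.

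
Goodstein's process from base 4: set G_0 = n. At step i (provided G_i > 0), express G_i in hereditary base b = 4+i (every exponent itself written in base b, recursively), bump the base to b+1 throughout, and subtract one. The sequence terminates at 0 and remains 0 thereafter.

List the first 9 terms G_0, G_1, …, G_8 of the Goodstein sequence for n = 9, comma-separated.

G_0=9  [base 4] 2·4 + 1  →[4↦5]→  2·5 + 1 = 11  −1 ⇒ G_1=10
G_1=10  [base 5] 2·5  →[5↦6]→  2·6 = 12  −1 ⇒ G_2=11
G_2=11  [base 6] 6 + 5  →[6↦7]→  7 + 5 = 12  −1 ⇒ G_3=11
G_3=11  [base 7] 7 + 4  →[7↦8]→  8 + 4 = 12  −1 ⇒ G_4=11
G_4=11  [base 8] 8 + 3  →[8↦9]→  9 + 3 = 12  −1 ⇒ G_5=11
G_5=11  [base 9] 9 + 2  →[9↦10]→  10 + 2 = 12  −1 ⇒ G_6=11
G_6=11  [base 10] 10 + 1  →[10↦11]→  11 + 1 = 12  −1 ⇒ G_7=11
G_7=11  [base 11] 11  →[11↦12]→  12 = 12  −1 ⇒ G_8=11

9, 10, 11, 11, 11, 11, 11, 11, 11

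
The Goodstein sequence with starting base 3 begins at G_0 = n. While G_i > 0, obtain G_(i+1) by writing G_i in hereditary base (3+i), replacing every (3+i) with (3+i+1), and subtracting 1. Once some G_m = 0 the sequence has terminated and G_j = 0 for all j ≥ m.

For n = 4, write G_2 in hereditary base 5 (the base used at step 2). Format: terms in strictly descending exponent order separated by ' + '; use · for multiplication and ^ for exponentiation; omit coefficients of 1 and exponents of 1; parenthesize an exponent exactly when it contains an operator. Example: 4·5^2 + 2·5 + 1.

base 3: 4 = 3 + 1; at 4: 4 + 1 = 5; next = 4
base 4: 4 = 4; at 5: 5 = 5; next = 4
base 5: 4 = 4; at 6: 4 = 4; next = 3

4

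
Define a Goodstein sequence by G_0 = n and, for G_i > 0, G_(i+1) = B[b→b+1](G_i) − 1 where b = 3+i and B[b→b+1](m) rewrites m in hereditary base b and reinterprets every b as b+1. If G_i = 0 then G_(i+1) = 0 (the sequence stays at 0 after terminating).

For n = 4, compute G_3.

i=0: 4 = 3 + 1 (b=3); 3→4: 4 + 1 = 5; 5−1 = 4
i=1: 4 = 4 (b=4); 4→5: 5 = 5; 5−1 = 4
i=2: 4 = 4 (b=5); 5→6: 4 = 4; 4−1 = 3
i=3: 3 = 3 (b=6); 6→7: 3 = 3; 3−1 = 2

3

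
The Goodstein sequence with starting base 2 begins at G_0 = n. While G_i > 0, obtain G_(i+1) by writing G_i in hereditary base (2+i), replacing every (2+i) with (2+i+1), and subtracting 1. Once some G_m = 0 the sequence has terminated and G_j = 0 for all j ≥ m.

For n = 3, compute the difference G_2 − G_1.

step 0: 3 = 2 + 1; sub 3 for 2: 3 + 1; = 4; G_1 = 4−1 = 3
step 1: 3 = 3; sub 4 for 3: 4; = 4; G_2 = 4−1 = 3

0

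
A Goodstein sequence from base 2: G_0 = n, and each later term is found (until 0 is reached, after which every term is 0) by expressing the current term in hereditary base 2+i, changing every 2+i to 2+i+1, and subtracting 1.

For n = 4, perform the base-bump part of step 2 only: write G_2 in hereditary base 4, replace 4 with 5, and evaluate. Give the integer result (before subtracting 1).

61

i=0: 4 = 2^2 (b=2); 2→3: 3^3 = 27; 27−1 = 26
i=1: 26 = 2·3^2 + 2·3 + 2 (b=3); 3→4: 2·4^2 + 2·4 + 2 = 42; 42−1 = 41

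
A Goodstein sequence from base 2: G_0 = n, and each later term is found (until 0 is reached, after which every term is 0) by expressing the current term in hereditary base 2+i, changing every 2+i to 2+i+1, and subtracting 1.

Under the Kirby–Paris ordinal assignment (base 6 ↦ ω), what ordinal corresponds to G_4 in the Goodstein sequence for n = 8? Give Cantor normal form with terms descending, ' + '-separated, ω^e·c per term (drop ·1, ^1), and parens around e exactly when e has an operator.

(0) 8|_2 = 2^(2 + 1) ↦ 3^(3 + 1)|_3 = 81 ⇒ 80
(1) 80|_3 = 2·3^3 + 2·3^2 + 2·3 + 2 ↦ 2·4^4 + 2·4^2 + 2·4 + 2|_4 = 554 ⇒ 553
(2) 553|_4 = 2·4^4 + 2·4^2 + 2·4 + 1 ↦ 2·5^5 + 2·5^2 + 2·5 + 1|_5 = 6311 ⇒ 6310
(3) 6310|_5 = 2·5^5 + 2·5^2 + 2·5 ↦ 2·6^6 + 2·6^2 + 2·6|_6 = 93396 ⇒ 93395
(4) 93395|_6 = 2·6^6 + 2·6^2 + 6 + 5 ↦ 2·7^7 + 2·7^2 + 7 + 5|_7 = 1647196 ⇒ 1647195

ω^ω·2 + ω^2·2 + ω + 5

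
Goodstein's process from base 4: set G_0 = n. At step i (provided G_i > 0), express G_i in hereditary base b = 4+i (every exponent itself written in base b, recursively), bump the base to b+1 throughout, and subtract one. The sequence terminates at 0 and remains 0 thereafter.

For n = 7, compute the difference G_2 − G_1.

0

(0) 7|_4 = 4 + 3 ↦ 5 + 3|_5 = 8 ⇒ 7
(1) 7|_5 = 5 + 2 ↦ 6 + 2|_6 = 8 ⇒ 7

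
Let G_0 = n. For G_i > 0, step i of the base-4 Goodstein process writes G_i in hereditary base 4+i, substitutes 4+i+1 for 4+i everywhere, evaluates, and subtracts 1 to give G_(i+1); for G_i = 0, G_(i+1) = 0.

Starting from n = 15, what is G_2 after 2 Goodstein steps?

19

[0] 15 ≡ 3·4 + 3 (base 4). Lift 5: 18. −1: 17.
[1] 17 ≡ 3·5 + 2 (base 5). Lift 6: 20. −1: 19.
[2] 19 ≡ 3·6 + 1 (base 6). Lift 7: 22. −1: 21.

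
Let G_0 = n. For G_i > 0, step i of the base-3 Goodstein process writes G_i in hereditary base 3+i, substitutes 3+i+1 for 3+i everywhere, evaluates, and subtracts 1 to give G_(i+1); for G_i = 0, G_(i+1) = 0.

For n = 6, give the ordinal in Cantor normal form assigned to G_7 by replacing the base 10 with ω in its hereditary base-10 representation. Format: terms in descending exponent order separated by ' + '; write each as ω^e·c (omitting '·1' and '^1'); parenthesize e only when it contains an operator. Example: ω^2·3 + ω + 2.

5

G_0=6  [base 3] 2·3  →[3↦4]→  2·4 = 8  −1 ⇒ G_1=7
G_1=7  [base 4] 4 + 3  →[4↦5]→  5 + 3 = 8  −1 ⇒ G_2=7
G_2=7  [base 5] 5 + 2  →[5↦6]→  6 + 2 = 8  −1 ⇒ G_3=7
G_3=7  [base 6] 6 + 1  →[6↦7]→  7 + 1 = 8  −1 ⇒ G_4=7
G_4=7  [base 7] 7  →[7↦8]→  8 = 8  −1 ⇒ G_5=7
G_5=7  [base 8] 7  →[8↦9]→  7 = 7  −1 ⇒ G_6=6
G_6=6  [base 9] 6  →[9↦10]→  6 = 6  −1 ⇒ G_7=5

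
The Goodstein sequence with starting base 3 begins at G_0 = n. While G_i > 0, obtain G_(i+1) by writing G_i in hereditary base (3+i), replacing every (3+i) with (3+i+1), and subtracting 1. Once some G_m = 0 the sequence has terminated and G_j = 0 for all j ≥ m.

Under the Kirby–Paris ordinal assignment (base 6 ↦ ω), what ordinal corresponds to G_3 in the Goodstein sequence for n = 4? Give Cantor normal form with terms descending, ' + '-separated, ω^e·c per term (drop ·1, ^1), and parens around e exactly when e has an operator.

i=0: 4 = 3 + 1 (b=3); 3→4: 4 + 1 = 5; 5−1 = 4
i=1: 4 = 4 (b=4); 4→5: 5 = 5; 5−1 = 4
i=2: 4 = 4 (b=5); 5→6: 4 = 4; 4−1 = 3

3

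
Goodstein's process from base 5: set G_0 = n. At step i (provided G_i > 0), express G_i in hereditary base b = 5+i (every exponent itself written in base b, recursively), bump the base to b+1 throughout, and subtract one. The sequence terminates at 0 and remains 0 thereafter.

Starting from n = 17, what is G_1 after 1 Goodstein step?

base 5: 17 = 3·5 + 2; at 6: 3·6 + 2 = 20; next = 19
base 6: 19 = 3·6 + 1; at 7: 3·7 + 1 = 22; next = 21

19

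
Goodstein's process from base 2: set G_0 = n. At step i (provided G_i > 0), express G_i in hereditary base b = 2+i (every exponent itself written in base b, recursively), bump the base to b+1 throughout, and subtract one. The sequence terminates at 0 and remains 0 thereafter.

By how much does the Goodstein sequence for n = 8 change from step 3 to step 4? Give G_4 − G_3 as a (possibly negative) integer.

[0] 8 ≡ 2^(2 + 1) (base 2). Lift 3: 81. −1: 80.
[1] 80 ≡ 2·3^3 + 2·3^2 + 2·3 + 2 (base 3). Lift 4: 554. −1: 553.
[2] 553 ≡ 2·4^4 + 2·4^2 + 2·4 + 1 (base 4). Lift 5: 6311. −1: 6310.
[3] 6310 ≡ 2·5^5 + 2·5^2 + 2·5 (base 5). Lift 6: 93396. −1: 93395.

87085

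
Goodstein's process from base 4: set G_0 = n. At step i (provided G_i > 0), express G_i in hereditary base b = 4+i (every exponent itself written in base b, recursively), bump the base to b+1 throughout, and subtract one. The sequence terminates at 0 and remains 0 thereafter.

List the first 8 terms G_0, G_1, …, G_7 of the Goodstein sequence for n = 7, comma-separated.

7, 7, 7, 7, 7, 6, 5, 4

G_0 = 7. HB_4(7) = 4 + 3. Bump = 8. G_1 = 7.
G_1 = 7. HB_5(7) = 5 + 2. Bump = 8. G_2 = 7.
G_2 = 7. HB_6(7) = 6 + 1. Bump = 8. G_3 = 7.
G_3 = 7. HB_7(7) = 7. Bump = 8. G_4 = 7.
G_4 = 7. HB_8(7) = 7. Bump = 7. G_5 = 6.
G_5 = 6. HB_9(6) = 6. Bump = 6. G_6 = 5.
G_6 = 5. HB_10(5) = 5. Bump = 5. G_7 = 4.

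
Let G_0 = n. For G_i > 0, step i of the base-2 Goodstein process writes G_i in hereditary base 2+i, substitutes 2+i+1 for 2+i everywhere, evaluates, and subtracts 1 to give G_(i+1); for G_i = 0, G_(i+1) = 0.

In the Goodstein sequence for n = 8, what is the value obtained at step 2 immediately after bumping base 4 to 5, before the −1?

step 0: 8 = 2^(2 + 1); sub 3 for 2: 3^(3 + 1); = 81; G_1 = 81−1 = 80
step 1: 80 = 2·3^3 + 2·3^2 + 2·3 + 2; sub 4 for 3: 2·4^4 + 2·4^2 + 2·4 + 2; = 554; G_2 = 554−1 = 553

6311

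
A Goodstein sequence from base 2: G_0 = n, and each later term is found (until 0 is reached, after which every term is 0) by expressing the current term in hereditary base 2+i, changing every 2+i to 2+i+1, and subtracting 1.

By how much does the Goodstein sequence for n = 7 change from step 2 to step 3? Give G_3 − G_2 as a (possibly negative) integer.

2868

(0) 7|_2 = 2^2 + 2 + 1 ↦ 3^3 + 3 + 1|_3 = 31 ⇒ 30
(1) 30|_3 = 3^3 + 3 ↦ 4^4 + 4|_4 = 260 ⇒ 259
(2) 259|_4 = 4^4 + 3 ↦ 5^5 + 3|_5 = 3128 ⇒ 3127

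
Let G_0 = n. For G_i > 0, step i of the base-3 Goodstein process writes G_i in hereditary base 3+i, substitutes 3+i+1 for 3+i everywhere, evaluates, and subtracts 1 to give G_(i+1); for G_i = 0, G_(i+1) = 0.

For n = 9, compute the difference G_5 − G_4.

(0) 9|_3 = 3^2 ↦ 4^2|_4 = 16 ⇒ 15
(1) 15|_4 = 3·4 + 3 ↦ 3·5 + 3|_5 = 18 ⇒ 17
(2) 17|_5 = 3·5 + 2 ↦ 3·6 + 2|_6 = 20 ⇒ 19
(3) 19|_6 = 3·6 + 1 ↦ 3·7 + 1|_7 = 22 ⇒ 21
(4) 21|_7 = 3·7 ↦ 3·8|_8 = 24 ⇒ 23

2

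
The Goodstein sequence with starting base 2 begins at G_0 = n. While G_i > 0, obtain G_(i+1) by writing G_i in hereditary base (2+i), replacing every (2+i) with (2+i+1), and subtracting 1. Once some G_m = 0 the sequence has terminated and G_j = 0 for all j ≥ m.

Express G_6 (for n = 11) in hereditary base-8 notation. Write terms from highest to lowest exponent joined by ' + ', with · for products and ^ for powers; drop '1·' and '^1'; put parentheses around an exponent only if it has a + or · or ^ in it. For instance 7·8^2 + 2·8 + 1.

7·8^8 + 7·8^7 + 7·8^6 + 7·8^5 + 7·8^4 + 7·8^3 + 7·8^2 + 7·8 + 7

G_0 = 11. HB_2(11) = 2^(2 + 1) + 2 + 1. Bump = 85. G_1 = 84.
G_1 = 84. HB_3(84) = 3^(3 + 1) + 3. Bump = 1028. G_2 = 1027.
G_2 = 1027. HB_4(1027) = 4^(4 + 1) + 3. Bump = 15628. G_3 = 15627.
G_3 = 15627. HB_5(15627) = 5^(5 + 1) + 2. Bump = 279938. G_4 = 279937.
G_4 = 279937. HB_6(279937) = 6^(6 + 1) + 1. Bump = 5764802. G_5 = 5764801.
G_5 = 5764801. HB_7(5764801) = 7^(7 + 1). Bump = 134217728. G_6 = 134217727.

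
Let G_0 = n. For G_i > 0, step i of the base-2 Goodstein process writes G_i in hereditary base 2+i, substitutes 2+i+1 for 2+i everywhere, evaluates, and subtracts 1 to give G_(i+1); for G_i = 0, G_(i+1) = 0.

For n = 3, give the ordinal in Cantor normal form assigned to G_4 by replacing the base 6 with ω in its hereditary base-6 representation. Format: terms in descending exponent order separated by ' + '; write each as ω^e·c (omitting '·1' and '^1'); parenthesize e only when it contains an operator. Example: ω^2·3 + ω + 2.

base 2: 3 = 2 + 1; at 3: 3 + 1 = 4; next = 3
base 3: 3 = 3; at 4: 4 = 4; next = 3
base 4: 3 = 3; at 5: 3 = 3; next = 2
base 5: 2 = 2; at 6: 2 = 2; next = 1
base 6: 1 = 1; at 7: 1 = 1; next = 0

1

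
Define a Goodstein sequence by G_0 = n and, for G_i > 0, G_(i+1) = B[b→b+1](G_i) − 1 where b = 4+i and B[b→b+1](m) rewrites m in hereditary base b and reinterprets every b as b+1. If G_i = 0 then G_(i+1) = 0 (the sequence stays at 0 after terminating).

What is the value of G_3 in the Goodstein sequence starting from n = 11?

[0] 11 ≡ 2·4 + 3 (base 4). Lift 5: 13. −1: 12.
[1] 12 ≡ 2·5 + 2 (base 5). Lift 6: 14. −1: 13.
[2] 13 ≡ 2·6 + 1 (base 6). Lift 7: 15. −1: 14.

14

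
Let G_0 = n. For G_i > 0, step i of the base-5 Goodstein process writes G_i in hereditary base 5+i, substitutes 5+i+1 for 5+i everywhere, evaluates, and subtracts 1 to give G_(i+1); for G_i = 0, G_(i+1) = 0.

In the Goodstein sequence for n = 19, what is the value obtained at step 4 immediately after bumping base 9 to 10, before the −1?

30

G_0=19  [base 5] 3·5 + 4  →[5↦6]→  3·6 + 4 = 22  −1 ⇒ G_1=21
G_1=21  [base 6] 3·6 + 3  →[6↦7]→  3·7 + 3 = 24  −1 ⇒ G_2=23
G_2=23  [base 7] 3·7 + 2  →[7↦8]→  3·8 + 2 = 26  −1 ⇒ G_3=25
G_3=25  [base 8] 3·8 + 1  →[8↦9]→  3·9 + 1 = 28  −1 ⇒ G_4=27
G_4=27  [base 9] 3·9  →[9↦10]→  3·10 = 30  −1 ⇒ G_5=29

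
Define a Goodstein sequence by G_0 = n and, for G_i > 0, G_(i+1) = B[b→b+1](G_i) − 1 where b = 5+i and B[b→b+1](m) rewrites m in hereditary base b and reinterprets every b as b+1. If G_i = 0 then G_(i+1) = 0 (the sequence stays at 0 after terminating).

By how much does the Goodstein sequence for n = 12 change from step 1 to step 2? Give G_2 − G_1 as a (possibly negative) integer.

1

i=0: 12 = 2·5 + 2 (b=5); 5→6: 2·6 + 2 = 14; 14−1 = 13
i=1: 13 = 2·6 + 1 (b=6); 6→7: 2·7 + 1 = 15; 15−1 = 14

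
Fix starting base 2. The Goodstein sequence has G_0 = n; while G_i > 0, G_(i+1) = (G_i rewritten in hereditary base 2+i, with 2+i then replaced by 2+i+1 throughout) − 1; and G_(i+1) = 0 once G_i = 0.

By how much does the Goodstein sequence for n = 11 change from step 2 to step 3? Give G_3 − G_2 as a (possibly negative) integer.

14600

G_0 = 11. HB_2(11) = 2^(2 + 1) + 2 + 1. Bump = 85. G_1 = 84.
G_1 = 84. HB_3(84) = 3^(3 + 1) + 3. Bump = 1028. G_2 = 1027.
G_2 = 1027. HB_4(1027) = 4^(4 + 1) + 3. Bump = 15628. G_3 = 15627.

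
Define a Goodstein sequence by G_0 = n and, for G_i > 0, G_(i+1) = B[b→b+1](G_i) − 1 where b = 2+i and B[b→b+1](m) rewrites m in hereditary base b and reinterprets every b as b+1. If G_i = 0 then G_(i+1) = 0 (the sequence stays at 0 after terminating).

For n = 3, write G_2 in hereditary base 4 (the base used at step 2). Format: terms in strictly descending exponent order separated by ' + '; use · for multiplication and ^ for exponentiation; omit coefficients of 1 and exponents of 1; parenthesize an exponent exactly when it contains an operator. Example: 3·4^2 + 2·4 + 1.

3

(0) 3|_2 = 2 + 1 ↦ 3 + 1|_3 = 4 ⇒ 3
(1) 3|_3 = 3 ↦ 4|_4 = 4 ⇒ 3
(2) 3|_4 = 3 ↦ 3|_5 = 3 ⇒ 2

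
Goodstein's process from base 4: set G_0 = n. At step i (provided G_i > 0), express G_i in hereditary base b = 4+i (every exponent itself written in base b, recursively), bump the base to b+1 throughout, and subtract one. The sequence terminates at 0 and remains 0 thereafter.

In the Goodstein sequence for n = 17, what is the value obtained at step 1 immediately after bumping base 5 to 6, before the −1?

36

(0) 17|_4 = 4^2 + 1 ↦ 5^2 + 1|_5 = 26 ⇒ 25
(1) 25|_5 = 5^2 ↦ 6^2|_6 = 36 ⇒ 35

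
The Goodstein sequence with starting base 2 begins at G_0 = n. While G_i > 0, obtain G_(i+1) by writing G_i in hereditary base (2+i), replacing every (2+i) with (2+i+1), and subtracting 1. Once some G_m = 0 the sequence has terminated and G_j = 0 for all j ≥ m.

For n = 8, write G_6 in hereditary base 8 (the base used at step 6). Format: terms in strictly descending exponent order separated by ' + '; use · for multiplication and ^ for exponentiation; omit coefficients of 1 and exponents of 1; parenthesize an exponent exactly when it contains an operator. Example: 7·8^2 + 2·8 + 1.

G_0 = 8. HB_2(8) = 2^(2 + 1). Bump = 81. G_1 = 80.
G_1 = 80. HB_3(80) = 2·3^3 + 2·3^2 + 2·3 + 2. Bump = 554. G_2 = 553.
G_2 = 553. HB_4(553) = 2·4^4 + 2·4^2 + 2·4 + 1. Bump = 6311. G_3 = 6310.
G_3 = 6310. HB_5(6310) = 2·5^5 + 2·5^2 + 2·5. Bump = 93396. G_4 = 93395.
G_4 = 93395. HB_6(93395) = 2·6^6 + 2·6^2 + 6 + 5. Bump = 1647196. G_5 = 1647195.
G_5 = 1647195. HB_7(1647195) = 2·7^7 + 2·7^2 + 7 + 4. Bump = 33554572. G_6 = 33554571.
G_6 = 33554571. HB_8(33554571) = 2·8^8 + 2·8^2 + 8 + 3. Bump = 774841152. G_7 = 774841151.

2·8^8 + 2·8^2 + 8 + 3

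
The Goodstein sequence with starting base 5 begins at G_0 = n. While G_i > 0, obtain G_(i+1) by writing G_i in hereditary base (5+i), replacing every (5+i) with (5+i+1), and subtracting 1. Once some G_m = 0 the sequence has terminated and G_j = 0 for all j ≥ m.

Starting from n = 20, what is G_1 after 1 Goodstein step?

[0] 20 ≡ 4·5 (base 5). Lift 6: 24. −1: 23.
[1] 23 ≡ 3·6 + 5 (base 6). Lift 7: 26. −1: 25.

23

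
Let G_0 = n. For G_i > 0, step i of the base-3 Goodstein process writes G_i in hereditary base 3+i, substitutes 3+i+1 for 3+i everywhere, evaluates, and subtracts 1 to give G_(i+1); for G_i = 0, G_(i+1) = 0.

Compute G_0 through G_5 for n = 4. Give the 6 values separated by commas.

4, 4, 4, 3, 2, 1

G_0=4  [base 3] 3 + 1  →[3↦4]→  4 + 1 = 5  −1 ⇒ G_1=4
G_1=4  [base 4] 4  →[4↦5]→  5 = 5  −1 ⇒ G_2=4
G_2=4  [base 5] 4  →[5↦6]→  4 = 4  −1 ⇒ G_3=3
G_3=3  [base 6] 3  →[6↦7]→  3 = 3  −1 ⇒ G_4=2
G_4=2  [base 7] 2  →[7↦8]→  2 = 2  −1 ⇒ G_5=1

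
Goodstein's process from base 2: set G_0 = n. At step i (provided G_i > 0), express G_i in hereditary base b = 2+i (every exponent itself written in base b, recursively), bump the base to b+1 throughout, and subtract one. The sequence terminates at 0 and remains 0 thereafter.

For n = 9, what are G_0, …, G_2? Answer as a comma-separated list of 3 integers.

G_0=9  [base 2] 2^(2 + 1) + 1  →[2↦3]→  3^(3 + 1) + 1 = 82  −1 ⇒ G_1=81
G_1=81  [base 3] 3^(3 + 1)  →[3↦4]→  4^(4 + 1) = 1024  −1 ⇒ G_2=1023

9, 81, 1023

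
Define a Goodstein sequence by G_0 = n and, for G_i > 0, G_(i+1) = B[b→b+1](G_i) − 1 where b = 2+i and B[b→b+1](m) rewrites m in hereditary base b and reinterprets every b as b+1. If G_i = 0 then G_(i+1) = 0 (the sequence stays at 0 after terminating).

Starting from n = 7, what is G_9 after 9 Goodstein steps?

150051213

G_0 = 7. HB_2(7) = 2^2 + 2 + 1. Bump = 31. G_1 = 30.
G_1 = 30. HB_3(30) = 3^3 + 3. Bump = 260. G_2 = 259.
G_2 = 259. HB_4(259) = 4^4 + 3. Bump = 3128. G_3 = 3127.
G_3 = 3127. HB_5(3127) = 5^5 + 2. Bump = 46658. G_4 = 46657.
G_4 = 46657. HB_6(46657) = 6^6 + 1. Bump = 823544. G_5 = 823543.
G_5 = 823543. HB_7(823543) = 7^7. Bump = 16777216. G_6 = 16777215.
G_6 = 16777215. HB_8(16777215) = 7·8^7 + 7·8^6 + 7·8^5 + 7·8^4 + 7·8^3 + 7·8^2 + 7·8 + 7. Bump = 37665880. G_7 = 37665879.
G_7 = 37665879. HB_9(37665879) = 7·9^7 + 7·9^6 + 7·9^5 + 7·9^4 + 7·9^3 + 7·9^2 + 7·9 + 6. Bump = 77777776. G_8 = 77777775.
G_8 = 77777775. HB_10(77777775) = 7·10^7 + 7·10^6 + 7·10^5 + 7·10^4 + 7·10^3 + 7·10^2 + 7·10 + 5. Bump = 150051214. G_9 = 150051213.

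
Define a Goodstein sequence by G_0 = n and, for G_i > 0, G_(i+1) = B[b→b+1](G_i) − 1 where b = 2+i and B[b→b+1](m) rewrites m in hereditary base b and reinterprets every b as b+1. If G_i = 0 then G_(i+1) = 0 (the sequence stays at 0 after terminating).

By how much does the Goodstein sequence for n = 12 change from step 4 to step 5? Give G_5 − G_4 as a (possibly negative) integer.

G_0=12  [base 2] 2^(2 + 1) + 2^2  →[2↦3]→  3^(3 + 1) + 3^3 = 108  −1 ⇒ G_1=107
G_1=107  [base 3] 3^(3 + 1) + 2·3^2 + 2·3 + 2  →[3↦4]→  4^(4 + 1) + 2·4^2 + 2·4 + 2 = 1066  −1 ⇒ G_2=1065
G_2=1065  [base 4] 4^(4 + 1) + 2·4^2 + 2·4 + 1  →[4↦5]→  5^(5 + 1) + 2·5^2 + 2·5 + 1 = 15686  −1 ⇒ G_3=15685
G_3=15685  [base 5] 5^(5 + 1) + 2·5^2 + 2·5  →[5↦6]→  6^(6 + 1) + 2·6^2 + 2·6 = 280020  −1 ⇒ G_4=280019
G_4=280019  [base 6] 6^(6 + 1) + 2·6^2 + 6 + 5  →[6↦7]→  7^(7 + 1) + 2·7^2 + 7 + 5 = 5764911  −1 ⇒ G_5=5764910

5484891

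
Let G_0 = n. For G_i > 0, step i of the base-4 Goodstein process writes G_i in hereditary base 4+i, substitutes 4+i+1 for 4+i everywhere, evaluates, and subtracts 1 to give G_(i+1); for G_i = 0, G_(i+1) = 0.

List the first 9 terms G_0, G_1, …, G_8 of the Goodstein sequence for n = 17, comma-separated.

step 0: 17 = 4^2 + 1; sub 5 for 4: 5^2 + 1; = 26; G_1 = 26−1 = 25
step 1: 25 = 5^2; sub 6 for 5: 6^2; = 36; G_2 = 36−1 = 35
step 2: 35 = 5·6 + 5; sub 7 for 6: 5·7 + 5; = 40; G_3 = 40−1 = 39
step 3: 39 = 5·7 + 4; sub 8 for 7: 5·8 + 4; = 44; G_4 = 44−1 = 43
step 4: 43 = 5·8 + 3; sub 9 for 8: 5·9 + 3; = 48; G_5 = 48−1 = 47
step 5: 47 = 5·9 + 2; sub 10 for 9: 5·10 + 2; = 52; G_6 = 52−1 = 51
step 6: 51 = 5·10 + 1; sub 11 for 10: 5·11 + 1; = 56; G_7 = 56−1 = 55
step 7: 55 = 5·11; sub 12 for 11: 5·12; = 60; G_8 = 60−1 = 59

17, 25, 35, 39, 43, 47, 51, 55, 59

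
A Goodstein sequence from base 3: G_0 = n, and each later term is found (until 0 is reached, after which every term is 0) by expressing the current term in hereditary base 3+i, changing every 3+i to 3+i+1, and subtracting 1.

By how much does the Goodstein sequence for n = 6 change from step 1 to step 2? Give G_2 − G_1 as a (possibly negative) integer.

G_0 = 6. HB_3(6) = 2·3. Bump = 8. G_1 = 7.
G_1 = 7. HB_4(7) = 4 + 3. Bump = 8. G_2 = 7.

0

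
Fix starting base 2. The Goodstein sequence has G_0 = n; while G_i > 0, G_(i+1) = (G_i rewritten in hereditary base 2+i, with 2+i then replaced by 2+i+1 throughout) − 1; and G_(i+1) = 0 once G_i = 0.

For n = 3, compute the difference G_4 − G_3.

-1

3 —HB2→ 2 + 1 —bump→ 3 + 1 = 4 —(−1)→ 3
3 —HB3→ 3 —bump→ 4 = 4 —(−1)→ 3
3 —HB4→ 3 —bump→ 3 = 3 —(−1)→ 2
2 —HB5→ 2 —bump→ 2 = 2 —(−1)→ 1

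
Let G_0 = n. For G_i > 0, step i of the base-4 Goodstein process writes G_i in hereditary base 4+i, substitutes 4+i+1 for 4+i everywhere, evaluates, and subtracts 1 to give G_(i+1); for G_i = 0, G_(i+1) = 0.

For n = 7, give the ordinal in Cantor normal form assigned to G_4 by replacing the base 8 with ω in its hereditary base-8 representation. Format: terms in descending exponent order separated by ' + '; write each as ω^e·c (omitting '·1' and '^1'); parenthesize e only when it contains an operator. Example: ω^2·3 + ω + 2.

(0) 7|_4 = 4 + 3 ↦ 5 + 3|_5 = 8 ⇒ 7
(1) 7|_5 = 5 + 2 ↦ 6 + 2|_6 = 8 ⇒ 7
(2) 7|_6 = 6 + 1 ↦ 7 + 1|_7 = 8 ⇒ 7
(3) 7|_7 = 7 ↦ 8|_8 = 8 ⇒ 7
(4) 7|_8 = 7 ↦ 7|_9 = 7 ⇒ 6

7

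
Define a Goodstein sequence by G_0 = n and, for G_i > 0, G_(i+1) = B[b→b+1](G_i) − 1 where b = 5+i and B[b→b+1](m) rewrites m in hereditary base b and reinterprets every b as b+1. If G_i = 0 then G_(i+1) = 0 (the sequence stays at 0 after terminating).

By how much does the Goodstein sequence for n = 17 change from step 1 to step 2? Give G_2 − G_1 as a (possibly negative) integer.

step 0: 17 = 3·5 + 2; sub 6 for 5: 3·6 + 2; = 20; G_1 = 20−1 = 19
step 1: 19 = 3·6 + 1; sub 7 for 6: 3·7 + 1; = 22; G_2 = 22−1 = 21

2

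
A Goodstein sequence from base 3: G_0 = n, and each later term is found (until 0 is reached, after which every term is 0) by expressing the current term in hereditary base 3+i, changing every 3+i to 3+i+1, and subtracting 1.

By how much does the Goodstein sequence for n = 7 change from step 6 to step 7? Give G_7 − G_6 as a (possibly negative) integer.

0

base 3: 7 = 2·3 + 1; at 4: 2·4 + 1 = 9; next = 8
base 4: 8 = 2·4; at 5: 2·5 = 10; next = 9
base 5: 9 = 5 + 4; at 6: 6 + 4 = 10; next = 9
base 6: 9 = 6 + 3; at 7: 7 + 3 = 10; next = 9
base 7: 9 = 7 + 2; at 8: 8 + 2 = 10; next = 9
base 8: 9 = 8 + 1; at 9: 9 + 1 = 10; next = 9
base 9: 9 = 9; at 10: 10 = 10; next = 9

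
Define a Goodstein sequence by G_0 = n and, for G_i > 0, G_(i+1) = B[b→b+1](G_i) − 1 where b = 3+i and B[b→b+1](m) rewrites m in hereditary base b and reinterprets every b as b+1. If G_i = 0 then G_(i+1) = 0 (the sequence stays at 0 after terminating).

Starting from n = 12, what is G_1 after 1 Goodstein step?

(0) 12|_3 = 3^2 + 3 ↦ 4^2 + 4|_4 = 20 ⇒ 19
(1) 19|_4 = 4^2 + 3 ↦ 5^2 + 3|_5 = 28 ⇒ 27

19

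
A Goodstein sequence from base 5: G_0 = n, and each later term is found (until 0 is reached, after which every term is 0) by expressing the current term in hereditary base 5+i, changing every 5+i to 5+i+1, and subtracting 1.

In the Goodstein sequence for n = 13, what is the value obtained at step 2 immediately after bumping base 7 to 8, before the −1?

17

i=0: 13 = 2·5 + 3 (b=5); 5→6: 2·6 + 3 = 15; 15−1 = 14
i=1: 14 = 2·6 + 2 (b=6); 6→7: 2·7 + 2 = 16; 16−1 = 15
i=2: 15 = 2·7 + 1 (b=7); 7→8: 2·8 + 1 = 17; 17−1 = 16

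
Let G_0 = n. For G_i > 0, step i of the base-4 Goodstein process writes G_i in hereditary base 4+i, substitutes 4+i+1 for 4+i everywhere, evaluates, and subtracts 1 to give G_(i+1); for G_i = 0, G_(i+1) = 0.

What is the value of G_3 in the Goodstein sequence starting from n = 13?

18

(0) 13|_4 = 3·4 + 1 ↦ 3·5 + 1|_5 = 16 ⇒ 15
(1) 15|_5 = 3·5 ↦ 3·6|_6 = 18 ⇒ 17
(2) 17|_6 = 2·6 + 5 ↦ 2·7 + 5|_7 = 19 ⇒ 18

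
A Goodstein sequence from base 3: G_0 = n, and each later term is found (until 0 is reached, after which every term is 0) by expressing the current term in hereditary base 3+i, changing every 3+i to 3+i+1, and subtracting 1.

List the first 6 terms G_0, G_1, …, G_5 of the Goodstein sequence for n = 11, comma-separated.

i=0: 11 = 3^2 + 2 (b=3); 3→4: 4^2 + 2 = 18; 18−1 = 17
i=1: 17 = 4^2 + 1 (b=4); 4→5: 5^2 + 1 = 26; 26−1 = 25
i=2: 25 = 5^2 (b=5); 5→6: 6^2 = 36; 36−1 = 35
i=3: 35 = 5·6 + 5 (b=6); 6→7: 5·7 + 5 = 40; 40−1 = 39
i=4: 39 = 5·7 + 4 (b=7); 7→8: 5·8 + 4 = 44; 44−1 = 43

11, 17, 25, 35, 39, 43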